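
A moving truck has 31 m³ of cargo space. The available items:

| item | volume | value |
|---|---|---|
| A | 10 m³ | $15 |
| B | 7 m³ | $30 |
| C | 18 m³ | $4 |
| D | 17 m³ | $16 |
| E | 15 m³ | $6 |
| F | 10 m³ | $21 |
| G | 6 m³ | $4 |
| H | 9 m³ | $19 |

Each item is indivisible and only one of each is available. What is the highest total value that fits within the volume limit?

$70

Check high-value combinations within 31 m³:
- B+F+H: volume 7+10+9=26, value 30+21+19=70
- A+B+F: volume 10+7+10=27, value 15+30+21=66
- A+B+H: volume 10+7+9=26, value 15+30+19=64
- B+F+G: volume 7+10+6=23, value 30+21+4=55
- A+F+H: volume 10+10+9=29, value 15+21+19=55
Best: $70.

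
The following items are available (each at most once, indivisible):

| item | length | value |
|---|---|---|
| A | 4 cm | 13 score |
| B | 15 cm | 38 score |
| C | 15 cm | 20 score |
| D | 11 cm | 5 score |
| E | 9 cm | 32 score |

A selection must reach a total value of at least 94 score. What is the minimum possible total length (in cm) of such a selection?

Subsets with value ≥ 94, sorted by total length:
- A+B+C+E: length 43, value 103
- B+C+D+E: length 50, value 95
- A+B+C+D+E: length 54, value 108
Minimum length: 43 cm.

43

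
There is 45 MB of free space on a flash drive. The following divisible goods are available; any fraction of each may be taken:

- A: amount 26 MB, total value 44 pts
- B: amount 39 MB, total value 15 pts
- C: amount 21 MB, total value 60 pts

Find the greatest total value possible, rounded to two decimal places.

100.62

Take in order of value per unit:
- C (60/21 per unit): all 21 → value 60, running total 60.00
- A (44/26 per unit): 24 of 26 → value 24×44/26 = 40.6154, running total 100.62
Total 100.62.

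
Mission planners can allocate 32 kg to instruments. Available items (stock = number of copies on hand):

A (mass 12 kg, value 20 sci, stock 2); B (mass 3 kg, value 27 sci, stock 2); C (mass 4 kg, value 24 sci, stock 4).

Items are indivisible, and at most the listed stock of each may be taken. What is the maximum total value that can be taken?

150 sci

Best selections within mass 32 and stock limits:
- 2×B + 4×C: mass 22, value 150
- 1×A + 2×B + 3×C: mass 30, value 146
Best: 150 sci.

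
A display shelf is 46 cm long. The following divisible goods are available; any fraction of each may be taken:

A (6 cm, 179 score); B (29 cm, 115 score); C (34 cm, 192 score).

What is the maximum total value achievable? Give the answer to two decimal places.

Take in order of value per unit:
- A (179/6 per unit): all 6 → value 179, running total 179.00
- C (192/34 per unit): all 34 → value 192, running total 371.00
- B (115/29 per unit): 6 of 29 → value 6×115/29 = 23.7931, running total 394.79
Total 394.79.

394.79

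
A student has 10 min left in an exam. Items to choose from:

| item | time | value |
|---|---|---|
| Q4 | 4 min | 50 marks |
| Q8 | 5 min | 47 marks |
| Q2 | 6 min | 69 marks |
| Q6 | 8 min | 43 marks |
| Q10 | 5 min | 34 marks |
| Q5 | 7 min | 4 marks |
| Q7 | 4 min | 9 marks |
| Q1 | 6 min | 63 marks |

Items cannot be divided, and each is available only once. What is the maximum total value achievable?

119 marks

Check high-value combinations within 10 min:
- Q4+Q2: time 4+6=10, value 50+69=119
- Q4+Q1: time 4+6=10, value 50+63=113
- Q4+Q8: time 4+5=9, value 50+47=97
- Q4+Q10: time 4+5=9, value 50+34=84
- Q8+Q10: time 5+5=10, value 47+34=81
Best: 119 marks.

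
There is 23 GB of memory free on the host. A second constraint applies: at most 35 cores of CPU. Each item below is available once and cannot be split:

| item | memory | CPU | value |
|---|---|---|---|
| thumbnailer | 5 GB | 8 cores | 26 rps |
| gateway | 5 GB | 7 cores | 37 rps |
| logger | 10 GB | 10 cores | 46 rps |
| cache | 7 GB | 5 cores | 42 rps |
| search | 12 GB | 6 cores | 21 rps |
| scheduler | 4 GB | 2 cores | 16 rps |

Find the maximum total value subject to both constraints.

Feasible sets respecting both limits:
- gateway+logger+cache: memory 22, CPU 22, value 125
- thumbnailer+gateway+cache+scheduler: memory 21, CPU 22, value 121
- thumbnailer+logger+cache: memory 22, CPU 23, value 114
- thumbnailer+gateway+logger: memory 20, CPU 25, value 109
Best: 125 rps.

125 rps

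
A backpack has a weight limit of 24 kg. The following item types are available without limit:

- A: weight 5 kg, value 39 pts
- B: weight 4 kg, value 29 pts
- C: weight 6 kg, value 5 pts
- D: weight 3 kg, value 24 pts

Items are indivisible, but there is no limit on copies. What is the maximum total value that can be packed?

192 pts

Best value-per-unit is D at 24/3, and filling with it alone uses weight 8×3=24. No mix of the others beats 8×24 = 192.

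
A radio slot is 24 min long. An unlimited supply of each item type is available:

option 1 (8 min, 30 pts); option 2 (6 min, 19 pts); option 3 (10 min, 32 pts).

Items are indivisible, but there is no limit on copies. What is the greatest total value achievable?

90 pts

Best value-per-unit is option 1 at 30/8, and filling with it alone uses duration 3×8=24. No mix of the others beats 3×30 = 90.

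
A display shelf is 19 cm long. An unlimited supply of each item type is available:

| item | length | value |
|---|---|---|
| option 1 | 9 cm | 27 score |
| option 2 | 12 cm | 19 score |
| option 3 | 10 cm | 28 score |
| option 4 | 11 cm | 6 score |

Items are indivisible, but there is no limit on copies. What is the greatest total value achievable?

55 score

Best value-per-unit is option 1 at 27/9; filling with it alone gives 2×27 = 54.
Optimal mix: 1×option 1 + 1×option 3 → length 19, value 55.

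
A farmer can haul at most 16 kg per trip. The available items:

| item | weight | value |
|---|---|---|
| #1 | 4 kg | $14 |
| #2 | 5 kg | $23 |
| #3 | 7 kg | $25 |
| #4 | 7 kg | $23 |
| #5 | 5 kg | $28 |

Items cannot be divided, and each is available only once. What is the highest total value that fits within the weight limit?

$67

Check high-value combinations within 16 kg:
- #1+#3+#5: weight 4+7+5=16, value 14+25+28=67
- #1+#2+#5: weight 4+5+5=14, value 14+23+28=65
- #1+#4+#5: weight 4+7+5=16, value 14+23+28=65
- #1+#2+#3: weight 4+5+7=16, value 14+23+25=62
Best: $67.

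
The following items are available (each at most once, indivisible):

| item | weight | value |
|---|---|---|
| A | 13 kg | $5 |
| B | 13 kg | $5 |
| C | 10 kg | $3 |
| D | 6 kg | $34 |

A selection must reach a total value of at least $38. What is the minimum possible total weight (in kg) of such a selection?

19

Subsets with value ≥ 38, sorted by total weight:
- A+D: weight 19, value 39
- B+D: weight 19, value 39
- A+C+D: weight 29, value 42
Minimum weight: 19 kg.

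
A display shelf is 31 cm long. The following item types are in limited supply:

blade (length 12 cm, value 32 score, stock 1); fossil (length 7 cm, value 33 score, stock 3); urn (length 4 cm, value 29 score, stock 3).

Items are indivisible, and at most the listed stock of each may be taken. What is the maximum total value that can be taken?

Best selections within length 31 and stock limits:
- 3×fossil + 2×urn: length 29, value 157
- 2×fossil + 3×urn: length 26, value 153
- 1×blade + 1×fossil + 3×urn: length 31, value 152
- 3×fossil + 1×urn: length 25, value 128
Best: 157 score.

157 score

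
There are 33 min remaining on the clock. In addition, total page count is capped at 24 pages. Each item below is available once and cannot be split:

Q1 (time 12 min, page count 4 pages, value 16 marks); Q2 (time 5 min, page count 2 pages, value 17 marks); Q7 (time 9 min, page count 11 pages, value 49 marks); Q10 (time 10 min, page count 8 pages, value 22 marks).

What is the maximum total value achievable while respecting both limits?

88 marks

Feasible sets respecting both limits:
- Q2+Q7+Q10: time 24, page count 21, value 88
- Q1+Q7+Q10: time 31, page count 23, value 87
- Q1+Q2+Q7: time 26, page count 17, value 82
- Q7+Q10: time 19, page count 19, value 71
Best: 88 marks.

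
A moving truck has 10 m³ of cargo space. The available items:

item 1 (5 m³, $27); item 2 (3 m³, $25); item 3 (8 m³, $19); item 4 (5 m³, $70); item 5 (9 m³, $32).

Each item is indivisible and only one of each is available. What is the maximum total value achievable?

Check high-value combinations within 10 m³:
- item 1+item 4: volume 5+5=10, value 27+70=97
- item 2+item 4: volume 3+5=8, value 25+70=95
- item 4: volume 5, value 70
- item 1+item 2: volume 5+3=8, value 27+25=52
Best: $97.

$97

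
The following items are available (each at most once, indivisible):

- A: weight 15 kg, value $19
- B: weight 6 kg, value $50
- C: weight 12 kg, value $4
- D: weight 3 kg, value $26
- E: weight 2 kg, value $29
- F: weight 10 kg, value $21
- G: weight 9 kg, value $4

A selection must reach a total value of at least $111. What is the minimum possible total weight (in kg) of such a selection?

21

Subsets with value ≥ 111, sorted by total weight:
- B+D+E+F: weight 21, value 126
- A+B+D+E: weight 26, value 124
- B+D+E+F+G: weight 30, value 130
- B+C+D+E+G: weight 32, value 113
Minimum weight: 21 kg.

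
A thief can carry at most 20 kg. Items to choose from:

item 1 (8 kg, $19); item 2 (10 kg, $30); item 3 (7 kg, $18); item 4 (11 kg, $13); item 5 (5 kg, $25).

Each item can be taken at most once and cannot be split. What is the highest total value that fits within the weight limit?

Check high-value combinations within 20 kg:
- item 1+item 3+item 5: weight 8+7+5=20, value 19+18+25=62
- item 2+item 5: weight 10+5=15, value 30+25=55
- item 1+item 2: weight 8+10=18, value 19+30=49
- item 2+item 3: weight 10+7=17, value 30+18=48
Best: $62.

$62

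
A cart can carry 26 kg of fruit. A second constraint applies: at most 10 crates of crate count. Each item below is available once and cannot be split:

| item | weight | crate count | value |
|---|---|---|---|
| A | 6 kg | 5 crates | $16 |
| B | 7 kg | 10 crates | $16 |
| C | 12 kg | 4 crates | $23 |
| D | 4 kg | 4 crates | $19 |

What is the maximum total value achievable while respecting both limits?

$42

Feasible sets respecting both limits:
- C+D: weight 16, crate count 8, value 42
- A+C: weight 18, crate count 9, value 39
- A+D: weight 10, crate count 9, value 35
Best: $42.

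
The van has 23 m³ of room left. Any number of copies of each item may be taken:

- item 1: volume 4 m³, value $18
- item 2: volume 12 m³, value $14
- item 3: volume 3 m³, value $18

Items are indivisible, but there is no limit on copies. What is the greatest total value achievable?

Best value-per-unit is item 3 at 18/3; filling with it alone gives 7×18 = 126.
Optimal mix: 2×item 1 + 5×item 3 → volume 23, value 126.

$126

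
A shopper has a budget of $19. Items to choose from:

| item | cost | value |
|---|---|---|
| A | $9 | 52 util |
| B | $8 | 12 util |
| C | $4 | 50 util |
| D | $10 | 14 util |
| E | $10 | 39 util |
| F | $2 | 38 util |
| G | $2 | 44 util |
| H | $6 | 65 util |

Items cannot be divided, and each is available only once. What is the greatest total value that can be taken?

Check high-value combinations within $19:
- A+F+G+H: cost 9+2+2+6=19, value 52+38+44+65=199
- C+F+G+H: cost 4+2+2+6=14, value 50+38+44+65=197
- A+C+F+G: cost 9+4+2+2=17, value 52+50+38+44=184
Best: 199 util.

199 util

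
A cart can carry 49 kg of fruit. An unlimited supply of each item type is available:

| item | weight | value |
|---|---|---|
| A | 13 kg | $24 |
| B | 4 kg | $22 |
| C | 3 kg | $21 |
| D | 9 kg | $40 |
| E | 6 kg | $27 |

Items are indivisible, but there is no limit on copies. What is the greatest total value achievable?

$337

Best value-per-unit is C at 21/3; filling with it alone gives 16×21 = 336.
Optimal mix: 1×B + 15×C → weight 49, value 337.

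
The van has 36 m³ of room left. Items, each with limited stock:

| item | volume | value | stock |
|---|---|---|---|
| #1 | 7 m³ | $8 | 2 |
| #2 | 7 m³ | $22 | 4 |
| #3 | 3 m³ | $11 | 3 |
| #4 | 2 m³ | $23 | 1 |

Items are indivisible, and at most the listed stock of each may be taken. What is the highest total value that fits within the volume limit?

Best selections within volume 36 and stock limits:
- 4×#2 + 2×#3 + 1×#4: volume 36, value 133
- 3×#2 + 3×#3 + 1×#4: volume 32, value 122
Best: $133.

$133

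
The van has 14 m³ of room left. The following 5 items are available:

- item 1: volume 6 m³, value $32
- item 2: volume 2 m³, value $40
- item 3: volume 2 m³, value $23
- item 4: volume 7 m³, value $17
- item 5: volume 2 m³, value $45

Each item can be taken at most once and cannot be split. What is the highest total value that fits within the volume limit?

This is a 0/1 knapsack; check combinations near the capacity.
- item 1+item 2+item 3+item 5: volume 6+2+2+2=12, value 32+40+23+45=140
- item 2+item 3+item 4+item 5: volume 2+2+7+2=13, value 40+23+17+45=125
- item 1+item 2+item 5: volume 6+2+2=10, value 32+40+45=117
- item 2+item 3+item 5: volume 2+2+2=6, value 40+23+45=108
- item 2+item 4+item 5: volume 2+7+2=11, value 40+17+45=102
Best: $140.

$140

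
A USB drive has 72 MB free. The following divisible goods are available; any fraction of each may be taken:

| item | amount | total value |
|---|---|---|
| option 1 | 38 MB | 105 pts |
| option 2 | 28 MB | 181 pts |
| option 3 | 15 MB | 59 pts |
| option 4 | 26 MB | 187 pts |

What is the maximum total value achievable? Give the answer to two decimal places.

435.29

Take in order of value per unit:
- option 4 (187/26 per unit): all 26 → value 187, running total 187.00
- option 2 (181/28 per unit): all 28 → value 181, running total 368.00
- option 3 (59/15 per unit): all 15 → value 59, running total 427.00
- option 1 (105/38 per unit): 3 of 38 → value 3×105/38 = 8.2895, running total 435.29
Total 435.29.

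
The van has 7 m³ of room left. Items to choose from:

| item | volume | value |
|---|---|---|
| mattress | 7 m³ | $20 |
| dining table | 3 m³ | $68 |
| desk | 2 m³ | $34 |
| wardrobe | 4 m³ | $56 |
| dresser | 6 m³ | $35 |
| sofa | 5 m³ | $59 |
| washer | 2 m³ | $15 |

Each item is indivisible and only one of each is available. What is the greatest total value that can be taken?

This is a 0/1 knapsack; check combinations near the capacity.
- dining table+wardrobe: volume 3+4=7, value 68+56=124
- dining table+desk+washer: volume 3+2+2=7, value 68+34+15=117
- dining table+desk: volume 3+2=5, value 68+34=102
Best: $124.

$124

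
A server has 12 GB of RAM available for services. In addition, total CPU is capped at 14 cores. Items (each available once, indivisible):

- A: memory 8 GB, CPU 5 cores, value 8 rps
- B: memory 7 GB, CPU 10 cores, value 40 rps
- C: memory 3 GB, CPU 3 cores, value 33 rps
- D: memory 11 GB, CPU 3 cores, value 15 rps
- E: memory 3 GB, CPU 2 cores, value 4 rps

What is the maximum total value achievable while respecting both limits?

73 rps

Feasible sets respecting both limits:
- B+C: memory 10, CPU 13, value 73
- B+E: memory 10, CPU 12, value 44
- A+C: memory 11, CPU 8, value 41
Best: 73 rps.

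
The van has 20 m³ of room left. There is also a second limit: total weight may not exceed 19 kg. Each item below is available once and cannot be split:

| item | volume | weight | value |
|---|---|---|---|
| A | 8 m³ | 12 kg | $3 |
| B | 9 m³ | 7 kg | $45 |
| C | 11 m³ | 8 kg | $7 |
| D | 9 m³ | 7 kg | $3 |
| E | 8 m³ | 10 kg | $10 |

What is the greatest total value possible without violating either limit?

$55

Feasible sets respecting both limits:
- B+E: volume 17, weight 17, value 55
- B+C: volume 20, weight 15, value 52
- A+B: volume 17, weight 19, value 48
Best: $55.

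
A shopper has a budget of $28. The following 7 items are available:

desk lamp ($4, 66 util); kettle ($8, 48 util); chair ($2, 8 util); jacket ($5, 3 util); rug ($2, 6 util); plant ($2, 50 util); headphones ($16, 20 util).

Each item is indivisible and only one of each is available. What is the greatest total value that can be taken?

Check high-value combinations within $28:
- desk lamp+kettle+chair+jacket+rug+plant: cost 4+8+2+5+2+2=23, value 66+48+8+3+6+50=181
- desk lamp+kettle+chair+rug+plant: cost 4+8+2+2+2=18, value 66+48+8+6+50=178
- desk lamp+kettle+chair+jacket+plant: cost 4+8+2+5+2=21, value 66+48+8+3+50=175
- desk lamp+kettle+jacket+rug+plant: cost 4+8+5+2+2=21, value 66+48+3+6+50=173
Best: 181 util.

181 util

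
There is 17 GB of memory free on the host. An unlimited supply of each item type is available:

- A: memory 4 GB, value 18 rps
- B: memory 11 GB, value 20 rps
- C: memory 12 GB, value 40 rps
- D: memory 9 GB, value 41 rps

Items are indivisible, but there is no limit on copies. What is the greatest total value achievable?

77 rps

Best value-per-unit is D at 41/9; filling with it alone gives 1×41 = 41.
Optimal mix: 2×A + 1×D → memory 17, value 77.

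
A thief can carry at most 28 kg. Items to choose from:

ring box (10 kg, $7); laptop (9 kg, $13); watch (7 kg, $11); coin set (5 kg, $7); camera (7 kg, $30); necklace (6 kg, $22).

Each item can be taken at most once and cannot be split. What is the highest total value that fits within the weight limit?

$72

Check high-value combinations within 28 kg:
- laptop+coin set+camera+necklace: weight 9+5+7+6=27, value 13+7+30+22=72
- watch+coin set+camera+necklace: weight 7+5+7+6=25, value 11+7+30+22=70
- ring box+coin set+camera+necklace: weight 10+5+7+6=28, value 7+7+30+22=66
Best: $72.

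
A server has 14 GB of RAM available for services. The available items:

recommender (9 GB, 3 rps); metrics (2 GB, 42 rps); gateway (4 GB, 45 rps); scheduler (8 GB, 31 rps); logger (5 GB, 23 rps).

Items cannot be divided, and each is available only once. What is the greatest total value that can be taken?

This is a 0/1 knapsack; check combinations near the capacity.
- metrics+gateway+scheduler: memory 2+4+8=14, value 42+45+31=118
- metrics+gateway+logger: memory 2+4+5=11, value 42+45+23=110
- metrics+gateway: memory 2+4=6, value 42+45=87
- gateway+scheduler: memory 4+8=12, value 45+31=76
- metrics+scheduler: memory 2+8=10, value 42+31=73
Best: 118 rps.

118 rps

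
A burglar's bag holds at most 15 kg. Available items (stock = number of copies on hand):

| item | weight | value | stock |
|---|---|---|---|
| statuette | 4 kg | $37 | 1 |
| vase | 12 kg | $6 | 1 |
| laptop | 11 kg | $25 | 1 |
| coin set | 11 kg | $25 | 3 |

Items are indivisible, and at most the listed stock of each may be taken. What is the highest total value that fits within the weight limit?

$62

Top feasible selections:
- 1×statuette + 1×coin set: weight 15, value 62
- 1×statuette + 1×laptop: weight 15, value 62
- 1×statuette: weight 4, value 37
Best: $62.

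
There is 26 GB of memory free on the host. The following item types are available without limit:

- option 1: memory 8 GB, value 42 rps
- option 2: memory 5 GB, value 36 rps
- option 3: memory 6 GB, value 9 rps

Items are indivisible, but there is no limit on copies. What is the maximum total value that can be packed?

Best value-per-unit is option 2 at 36/5, and filling with it alone uses memory 5×5=25. No mix of the others beats 5×36 = 180.

180 rps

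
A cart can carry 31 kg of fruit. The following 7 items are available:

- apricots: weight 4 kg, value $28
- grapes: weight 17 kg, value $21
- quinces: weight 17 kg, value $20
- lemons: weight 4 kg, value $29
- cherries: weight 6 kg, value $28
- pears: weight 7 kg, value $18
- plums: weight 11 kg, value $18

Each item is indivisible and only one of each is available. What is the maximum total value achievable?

$106

This is a 0/1 knapsack; check combinations near the capacity.
- apricots+grapes+lemons+cherries: weight 4+17+4+6=31, value 28+21+29+28=106
- apricots+quinces+lemons+cherries: weight 4+17+4+6=31, value 28+20+29+28=105
- apricots+lemons+cherries+pears: weight 4+4+6+7=21, value 28+29+28+18=103
- apricots+lemons+cherries+plums: weight 4+4+6+11=25, value 28+29+28+18=103
Best: $106.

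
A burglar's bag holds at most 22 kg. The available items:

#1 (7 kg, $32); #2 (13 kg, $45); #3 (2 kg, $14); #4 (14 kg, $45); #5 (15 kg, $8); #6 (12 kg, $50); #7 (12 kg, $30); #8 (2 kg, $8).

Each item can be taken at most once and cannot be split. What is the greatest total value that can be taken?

Check high-value combinations within 22 kg:
- #1+#3+#6: weight 7+2+12=21, value 32+14+50=96
- #1+#2+#3: weight 7+13+2=22, value 32+45+14=91
- #1+#6+#8: weight 7+12+2=21, value 32+50+8=90
- #1+#2+#8: weight 7+13+2=22, value 32+45+8=85
Best: $96.

$96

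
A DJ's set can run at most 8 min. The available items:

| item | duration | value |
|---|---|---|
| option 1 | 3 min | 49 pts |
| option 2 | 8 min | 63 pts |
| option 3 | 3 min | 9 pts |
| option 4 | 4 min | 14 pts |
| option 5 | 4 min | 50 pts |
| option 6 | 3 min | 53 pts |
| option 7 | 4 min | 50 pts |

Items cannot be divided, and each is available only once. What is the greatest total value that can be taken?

103 pts

Check high-value combinations within 8 min:
- option 5+option 6: duration 4+3=7, value 50+53=103
- option 6+option 7: duration 3+4=7, value 53+50=103
- option 1+option 6: duration 3+3=6, value 49+53=102
Best: 103 pts.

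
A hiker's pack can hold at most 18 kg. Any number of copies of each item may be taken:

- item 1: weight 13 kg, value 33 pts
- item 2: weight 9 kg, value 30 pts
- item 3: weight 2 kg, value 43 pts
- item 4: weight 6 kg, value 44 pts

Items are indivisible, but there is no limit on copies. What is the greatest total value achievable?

387 pts

Best value-per-unit is item 3 at 43/2, and filling with it alone uses weight 9×2=18. No mix of the others beats 9×43 = 387.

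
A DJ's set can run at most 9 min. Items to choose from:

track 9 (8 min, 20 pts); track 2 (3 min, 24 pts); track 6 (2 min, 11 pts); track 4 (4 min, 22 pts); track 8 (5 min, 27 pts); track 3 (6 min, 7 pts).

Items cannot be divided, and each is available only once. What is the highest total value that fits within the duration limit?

57 pts

Check high-value combinations within 9 min:
- track 2+track 6+track 4: duration 3+2+4=9, value 24+11+22=57
- track 2+track 8: duration 3+5=8, value 24+27=51
- track 4+track 8: duration 4+5=9, value 22+27=49
- track 2+track 4: duration 3+4=7, value 24+22=46
Best: 57 pts.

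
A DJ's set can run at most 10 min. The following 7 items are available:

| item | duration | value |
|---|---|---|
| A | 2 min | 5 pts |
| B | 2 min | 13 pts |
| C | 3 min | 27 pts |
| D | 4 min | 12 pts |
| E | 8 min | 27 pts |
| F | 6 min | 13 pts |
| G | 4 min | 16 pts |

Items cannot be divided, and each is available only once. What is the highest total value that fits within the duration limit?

Check high-value combinations within 10 min:
- B+C+G: duration 2+3+4=9, value 13+27+16=56
- B+C+D: duration 2+3+4=9, value 13+27+12=52
- A+C+G: duration 2+3+4=9, value 5+27+16=48
- A+B+C: duration 2+2+3=7, value 5+13+27=45
Best: 56 pts.

56 pts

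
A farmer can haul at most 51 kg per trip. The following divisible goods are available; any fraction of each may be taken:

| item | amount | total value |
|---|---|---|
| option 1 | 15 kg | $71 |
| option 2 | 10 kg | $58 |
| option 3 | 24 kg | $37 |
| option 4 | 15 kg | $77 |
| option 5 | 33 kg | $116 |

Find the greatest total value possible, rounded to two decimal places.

Take in order of value per unit:
- option 2 (58/10 per unit): all 10 → value 58, running total 58.00
- option 4 (77/15 per unit): all 15 → value 77, running total 135.00
- option 1 (71/15 per unit): all 15 → value 71, running total 206.00
- option 5 (116/33 per unit): 11 of 33 → value 11×116/33 = 38.6667, running total 244.67
Total 244.67.

244.67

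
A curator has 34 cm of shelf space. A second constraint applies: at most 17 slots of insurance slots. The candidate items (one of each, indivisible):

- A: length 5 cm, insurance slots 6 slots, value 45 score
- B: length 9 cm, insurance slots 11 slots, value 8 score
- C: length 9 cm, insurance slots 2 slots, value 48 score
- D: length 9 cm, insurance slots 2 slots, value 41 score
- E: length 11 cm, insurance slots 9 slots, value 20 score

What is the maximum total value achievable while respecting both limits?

134 score

Feasible sets respecting both limits:
- A+C+D: length 23, insurance slots 10, value 134
- A+C+E: length 25, insurance slots 17, value 113
- C+D+E: length 29, insurance slots 13, value 109
Best: 134 score.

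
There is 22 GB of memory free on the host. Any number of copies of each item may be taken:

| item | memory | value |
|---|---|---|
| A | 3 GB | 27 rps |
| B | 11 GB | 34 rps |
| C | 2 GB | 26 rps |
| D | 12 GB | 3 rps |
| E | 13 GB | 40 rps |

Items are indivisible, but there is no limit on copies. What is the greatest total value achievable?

Best value-per-unit is C at 26/2, and filling with it alone uses memory 11×2=22. No mix of the others beats 11×26 = 286.

286 rps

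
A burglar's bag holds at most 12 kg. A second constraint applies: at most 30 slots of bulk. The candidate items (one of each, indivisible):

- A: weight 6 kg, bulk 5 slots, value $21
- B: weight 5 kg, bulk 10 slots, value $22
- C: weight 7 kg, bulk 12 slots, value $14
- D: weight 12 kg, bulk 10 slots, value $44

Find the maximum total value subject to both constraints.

Feasible sets respecting both limits:
- D: weight 12, bulk 10, value 44
- A+B: weight 11, bulk 15, value 43
- B+C: weight 12, bulk 22, value 36
Best: $44.

$44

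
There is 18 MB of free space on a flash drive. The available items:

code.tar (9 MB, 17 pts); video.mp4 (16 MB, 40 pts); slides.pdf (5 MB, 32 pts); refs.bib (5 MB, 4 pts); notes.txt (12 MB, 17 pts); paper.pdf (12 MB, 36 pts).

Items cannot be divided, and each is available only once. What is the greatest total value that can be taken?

This is a 0/1 knapsack; check combinations near the capacity.
- slides.pdf+paper.pdf: size 5+12=17, value 32+36=68
- code.tar+slides.pdf: size 9+5=14, value 17+32=49
- slides.pdf+notes.txt: size 5+12=17, value 32+17=49
Best: 68 pts.

68 pts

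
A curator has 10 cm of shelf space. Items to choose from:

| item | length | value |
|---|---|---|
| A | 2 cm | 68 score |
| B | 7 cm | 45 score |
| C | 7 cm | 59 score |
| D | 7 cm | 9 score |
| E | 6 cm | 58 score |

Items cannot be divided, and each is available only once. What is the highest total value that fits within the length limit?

This is a 0/1 knapsack; check combinations near the capacity.
- A+C: length 2+7=9, value 68+59=127
- A+E: length 2+6=8, value 68+58=126
- A+B: length 2+7=9, value 68+45=113
- A+D: length 2+7=9, value 68+9=77
- A: length 2, value 68
Best: 127 score.

127 score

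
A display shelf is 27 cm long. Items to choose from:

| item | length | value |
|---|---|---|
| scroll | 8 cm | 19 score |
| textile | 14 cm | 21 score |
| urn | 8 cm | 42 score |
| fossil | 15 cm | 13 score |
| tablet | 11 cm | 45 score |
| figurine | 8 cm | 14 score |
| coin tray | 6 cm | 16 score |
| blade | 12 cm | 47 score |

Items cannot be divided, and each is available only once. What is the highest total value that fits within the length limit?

106 score

Check high-value combinations within 27 cm:
- scroll+urn+tablet: length 8+8+11=27, value 19+42+45=106
- urn+coin tray+blade: length 8+6+12=26, value 42+16+47=105
- urn+tablet+coin tray: length 8+11+6=25, value 42+45+16=103
- urn+tablet+figurine: length 8+11+8=27, value 42+45+14=101
- tablet+blade: length 11+12=23, value 45+47=92
Best: 106 score.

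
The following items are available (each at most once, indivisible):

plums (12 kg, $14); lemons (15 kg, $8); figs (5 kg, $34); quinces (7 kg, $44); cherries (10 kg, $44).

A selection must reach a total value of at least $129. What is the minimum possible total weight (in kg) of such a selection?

Subsets with value ≥ 129, sorted by total weight:
- plums+figs+quinces+cherries: weight 34, value 136
- lemons+figs+quinces+cherries: weight 37, value 130
Minimum weight: 34 kg.

34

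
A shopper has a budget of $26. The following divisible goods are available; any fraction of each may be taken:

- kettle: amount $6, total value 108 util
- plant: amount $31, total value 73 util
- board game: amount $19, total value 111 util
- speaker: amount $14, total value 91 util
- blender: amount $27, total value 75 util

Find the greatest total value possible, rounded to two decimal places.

Take in order of value per unit:
- kettle (108/6 per unit): all 6 → value 108, running total 108.00
- speaker (91/14 per unit): all 14 → value 91, running total 199.00
- board game (111/19 per unit): 6 of 19 → value 6×111/19 = 35.0526, running total 234.05
Total 234.05.

234.05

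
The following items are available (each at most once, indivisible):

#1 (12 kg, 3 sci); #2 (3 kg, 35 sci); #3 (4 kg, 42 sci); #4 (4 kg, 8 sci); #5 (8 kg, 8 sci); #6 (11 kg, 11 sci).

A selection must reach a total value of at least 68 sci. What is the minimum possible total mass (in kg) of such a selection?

Subsets with value ≥ 68, sorted by total mass:
- #2+#3: mass 7, value 77
- #2+#3+#4: mass 11, value 85
- #2+#3+#5: mass 15, value 85
- #2+#3+#6: mass 18, value 88
Minimum mass: 7 kg.

7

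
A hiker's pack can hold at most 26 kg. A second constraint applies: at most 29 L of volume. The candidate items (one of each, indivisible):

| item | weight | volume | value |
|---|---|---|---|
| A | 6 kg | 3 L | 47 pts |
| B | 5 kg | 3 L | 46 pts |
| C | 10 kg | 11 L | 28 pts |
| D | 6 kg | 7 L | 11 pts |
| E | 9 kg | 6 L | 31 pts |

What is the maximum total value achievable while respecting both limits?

135 pts

Feasible sets respecting both limits:
- A+B+D+E: weight 26, volume 19, value 135
- A+B+E: weight 20, volume 12, value 124
- A+B+C: weight 21, volume 17, value 121
Best: 135 pts.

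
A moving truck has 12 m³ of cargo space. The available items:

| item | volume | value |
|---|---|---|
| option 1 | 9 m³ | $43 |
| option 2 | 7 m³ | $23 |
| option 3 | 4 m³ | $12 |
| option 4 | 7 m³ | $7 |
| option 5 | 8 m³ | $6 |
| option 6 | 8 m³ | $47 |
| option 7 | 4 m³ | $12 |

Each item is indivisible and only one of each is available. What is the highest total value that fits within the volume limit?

$59

Check high-value combinations within 12 m³:
- option 3+option 6: volume 4+8=12, value 12+47=59
- option 6+option 7: volume 8+4=12, value 47+12=59
- option 6: volume 8, value 47
- option 1: volume 9, value 43
- option 2+option 3: volume 7+4=11, value 23+12=35
Best: $59.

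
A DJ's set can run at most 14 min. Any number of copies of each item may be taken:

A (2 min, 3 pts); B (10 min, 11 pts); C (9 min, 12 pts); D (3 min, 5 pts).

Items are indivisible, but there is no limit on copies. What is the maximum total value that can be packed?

23 pts

Best value-per-unit is D at 5/3; filling with it alone gives 4×5 = 20.
Optimal mix: 1×A + 4×D → duration 14, value 23.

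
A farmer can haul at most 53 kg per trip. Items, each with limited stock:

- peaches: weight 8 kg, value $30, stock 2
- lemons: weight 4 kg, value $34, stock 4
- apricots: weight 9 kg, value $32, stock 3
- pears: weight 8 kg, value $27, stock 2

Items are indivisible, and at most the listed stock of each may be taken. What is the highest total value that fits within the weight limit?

$262

Best selections within weight 53 and stock limits:
- 1×peaches + 4×lemons + 3×apricots: weight 51, value 262
- 2×peaches + 4×lemons + 2×apricots: weight 50, value 260
Best: $262.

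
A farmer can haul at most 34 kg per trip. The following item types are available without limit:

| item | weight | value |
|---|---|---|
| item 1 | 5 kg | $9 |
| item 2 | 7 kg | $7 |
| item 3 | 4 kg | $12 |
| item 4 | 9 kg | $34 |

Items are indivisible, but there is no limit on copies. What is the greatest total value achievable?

Best value-per-unit is item 4 at 34/9; filling with it alone gives 3×34 = 102.
Optimal mix: 4×item 3 + 2×item 4 → weight 34, value 116.

$116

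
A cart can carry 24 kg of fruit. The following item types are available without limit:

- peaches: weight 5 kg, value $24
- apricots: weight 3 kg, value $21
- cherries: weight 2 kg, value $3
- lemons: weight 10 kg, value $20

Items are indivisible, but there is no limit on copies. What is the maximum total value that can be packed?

$168

Best value-per-unit is apricots at 21/3, and filling with it alone uses weight 8×3=24. No mix of the others beats 8×21 = 168.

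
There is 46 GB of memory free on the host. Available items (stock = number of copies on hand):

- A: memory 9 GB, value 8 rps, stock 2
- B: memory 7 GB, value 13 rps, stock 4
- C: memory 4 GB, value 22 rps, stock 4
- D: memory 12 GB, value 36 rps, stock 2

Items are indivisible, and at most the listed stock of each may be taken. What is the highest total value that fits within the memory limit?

Best selections within memory 46 and stock limits:
- 4×C + 2×D: memory 40, value 160
- 1×B + 3×C + 2×D: memory 43, value 151
Best: 160 rps.

160 rps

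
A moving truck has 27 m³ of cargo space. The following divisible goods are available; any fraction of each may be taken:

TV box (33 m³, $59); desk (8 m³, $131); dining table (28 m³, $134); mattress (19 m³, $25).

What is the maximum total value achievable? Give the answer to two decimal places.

221.93

Take in order of value per unit:
- desk (131/8 per unit): all 8 → value 131, running total 131.00
- dining table (134/28 per unit): 19 of 28 → value 19×134/28 = 90.9286, running total 221.93
Total 221.93.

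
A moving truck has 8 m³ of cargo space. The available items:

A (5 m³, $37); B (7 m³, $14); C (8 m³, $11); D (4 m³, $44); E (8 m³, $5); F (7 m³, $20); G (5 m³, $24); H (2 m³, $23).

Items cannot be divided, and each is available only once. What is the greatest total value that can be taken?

Check high-value combinations within 8 m³:
- D+H: volume 4+2=6, value 44+23=67
- A+H: volume 5+2=7, value 37+23=60
- G+H: volume 5+2=7, value 24+23=47
- D: volume 4, value 44
- A: volume 5, value 37
Best: $67.

$67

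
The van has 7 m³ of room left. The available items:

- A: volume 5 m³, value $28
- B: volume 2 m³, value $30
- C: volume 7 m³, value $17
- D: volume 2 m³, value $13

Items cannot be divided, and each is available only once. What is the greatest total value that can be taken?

$58

Check high-value combinations within 7 m³:
- A+B: volume 5+2=7, value 28+30=58
- B+D: volume 2+2=4, value 30+13=43
- A+D: volume 5+2=7, value 28+13=41
- B: volume 2, value 30
- A: volume 5, value 28
Best: $58.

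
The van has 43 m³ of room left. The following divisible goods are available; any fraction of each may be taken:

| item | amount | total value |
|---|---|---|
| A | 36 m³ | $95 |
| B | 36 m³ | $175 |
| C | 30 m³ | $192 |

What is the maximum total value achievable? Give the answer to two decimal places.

255.19

Take in order of value per unit:
- C (192/30 per unit): all 30 → value 192, running total 192.00
- B (175/36 per unit): 13 of 36 → value 13×175/36 = 63.1944, running total 255.19
Total 255.19.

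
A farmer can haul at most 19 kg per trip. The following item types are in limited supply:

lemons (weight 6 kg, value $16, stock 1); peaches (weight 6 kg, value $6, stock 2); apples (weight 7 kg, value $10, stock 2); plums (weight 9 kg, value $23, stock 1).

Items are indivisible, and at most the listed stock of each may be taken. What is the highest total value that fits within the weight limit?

Best selections within weight 19 and stock limits:
- 1×lemons + 1×plums: weight 15, value 39
- 1×apples + 1×plums: weight 16, value 33
- 1×lemons + 1×peaches + 1×apples: weight 19, value 32
Best: $39.

$39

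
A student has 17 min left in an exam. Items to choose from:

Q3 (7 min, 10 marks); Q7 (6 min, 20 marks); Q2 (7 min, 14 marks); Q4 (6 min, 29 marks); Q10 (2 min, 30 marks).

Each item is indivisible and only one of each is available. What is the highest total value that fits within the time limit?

Check high-value combinations within 17 min:
- Q7+Q4+Q10: time 6+6+2=14, value 20+29+30=79
- Q2+Q4+Q10: time 7+6+2=15, value 14+29+30=73
- Q3+Q4+Q10: time 7+6+2=15, value 10+29+30=69
Best: 79 marks.

79 marks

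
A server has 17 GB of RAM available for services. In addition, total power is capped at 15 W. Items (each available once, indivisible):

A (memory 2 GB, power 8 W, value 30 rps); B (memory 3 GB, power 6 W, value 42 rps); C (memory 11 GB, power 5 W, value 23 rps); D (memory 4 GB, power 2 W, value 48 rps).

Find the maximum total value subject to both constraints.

Feasible sets respecting both limits:
- A+C+D: memory 17, power 15, value 101
- B+D: memory 7, power 8, value 90
- A+D: memory 6, power 10, value 78
- A+B: memory 5, power 14, value 72
Best: 101 rps.

101 rps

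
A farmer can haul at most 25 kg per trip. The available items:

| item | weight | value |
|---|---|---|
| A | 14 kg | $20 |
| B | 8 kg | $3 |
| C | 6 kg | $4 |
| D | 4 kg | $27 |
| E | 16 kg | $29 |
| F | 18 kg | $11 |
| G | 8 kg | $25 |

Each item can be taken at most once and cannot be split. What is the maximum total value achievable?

$56

Check high-value combinations within 25 kg:
- C+D+G: weight 6+4+8=18, value 4+27+25=56
- D+E: weight 4+16=20, value 27+29=56
- B+D+G: weight 8+4+8=20, value 3+27+25=55
Best: $56.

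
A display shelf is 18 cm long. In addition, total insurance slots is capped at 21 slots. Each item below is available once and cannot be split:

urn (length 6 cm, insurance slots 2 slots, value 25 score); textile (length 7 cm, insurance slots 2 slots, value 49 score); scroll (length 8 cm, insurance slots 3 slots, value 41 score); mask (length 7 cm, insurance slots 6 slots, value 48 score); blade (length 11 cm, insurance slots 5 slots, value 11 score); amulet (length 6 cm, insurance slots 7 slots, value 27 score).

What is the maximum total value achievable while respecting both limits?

97 score

Feasible sets respecting both limits:
- textile+mask: length 14, insurance slots 8, value 97
- textile+scroll: length 15, insurance slots 5, value 90
- scroll+mask: length 15, insurance slots 9, value 89
- textile+amulet: length 13, insurance slots 9, value 76
Best: 97 score.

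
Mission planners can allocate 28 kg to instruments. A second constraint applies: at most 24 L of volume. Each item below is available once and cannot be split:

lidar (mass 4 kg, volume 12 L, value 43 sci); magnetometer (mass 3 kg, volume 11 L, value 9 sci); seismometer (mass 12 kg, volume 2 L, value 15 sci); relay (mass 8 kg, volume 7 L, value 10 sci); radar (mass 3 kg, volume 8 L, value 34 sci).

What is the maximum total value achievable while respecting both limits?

92 sci

Feasible sets respecting both limits:
- lidar+seismometer+radar: mass 19, volume 22, value 92
- lidar+radar: mass 7, volume 20, value 77
- lidar+seismometer+relay: mass 24, volume 21, value 68
Best: 92 sci.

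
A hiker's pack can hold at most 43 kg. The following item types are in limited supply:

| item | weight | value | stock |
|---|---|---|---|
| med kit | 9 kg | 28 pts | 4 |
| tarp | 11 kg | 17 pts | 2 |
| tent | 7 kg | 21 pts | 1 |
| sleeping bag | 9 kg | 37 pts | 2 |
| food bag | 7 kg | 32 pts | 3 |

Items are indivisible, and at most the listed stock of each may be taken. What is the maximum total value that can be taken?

170 pts

Best selections within weight 43 and stock limits:
- 2×sleeping bag + 3×food bag: weight 39, value 170
- 1×med kit + 2×sleeping bag + 2×food bag: weight 41, value 166
- 2×med kit + 2×sleeping bag + 1×food bag: weight 43, value 162
Best: 170 pts.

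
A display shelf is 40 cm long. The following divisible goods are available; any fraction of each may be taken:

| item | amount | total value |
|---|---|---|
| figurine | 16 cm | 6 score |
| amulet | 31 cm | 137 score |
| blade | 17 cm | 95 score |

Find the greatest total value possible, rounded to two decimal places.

Take in order of value per unit:
- blade (95/17 per unit): all 17 → value 95, running total 95.00
- amulet (137/31 per unit): 23 of 31 → value 23×137/31 = 101.6452, running total 196.65
Total 196.65.

196.65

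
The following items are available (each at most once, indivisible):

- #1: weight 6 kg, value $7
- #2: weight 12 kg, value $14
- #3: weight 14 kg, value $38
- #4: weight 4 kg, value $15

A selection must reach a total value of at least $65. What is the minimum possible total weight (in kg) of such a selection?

30

Subsets with value ≥ 65, sorted by total weight:
- #2+#3+#4: weight 30, value 67
- #1+#2+#3+#4: weight 36, value 74
Minimum weight: 30 kg.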